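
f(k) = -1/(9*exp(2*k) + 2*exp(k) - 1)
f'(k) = -(-18*exp(2*k) - 2*exp(k))/(9*exp(2*k) + 2*exp(k) - 1)^2 = (18*exp(k) + 2)*exp(k)/(9*exp(2*k) + 2*exp(k) - 1)^2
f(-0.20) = -0.15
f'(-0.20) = 0.31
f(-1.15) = -1.87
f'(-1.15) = 8.50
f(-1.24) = -3.01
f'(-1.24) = 18.87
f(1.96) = -0.00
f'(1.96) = 0.00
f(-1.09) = -1.45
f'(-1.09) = 5.69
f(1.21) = -0.01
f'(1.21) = 0.02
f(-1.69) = 3.08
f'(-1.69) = 9.32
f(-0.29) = -0.18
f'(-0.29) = 0.38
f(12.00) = 0.00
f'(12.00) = 0.00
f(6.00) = 0.00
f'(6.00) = 0.00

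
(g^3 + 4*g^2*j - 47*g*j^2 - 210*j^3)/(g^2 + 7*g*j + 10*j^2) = (g^2 - g*j - 42*j^2)/(g + 2*j)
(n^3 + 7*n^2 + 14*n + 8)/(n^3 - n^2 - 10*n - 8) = (n + 4)/(n - 4)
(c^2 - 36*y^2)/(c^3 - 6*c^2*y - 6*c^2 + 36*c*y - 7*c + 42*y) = (c + 6*y)/(c^2 - 6*c - 7)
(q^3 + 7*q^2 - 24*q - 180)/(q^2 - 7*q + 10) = (q^2 + 12*q + 36)/(q - 2)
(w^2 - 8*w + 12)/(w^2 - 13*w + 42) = (w - 2)/(w - 7)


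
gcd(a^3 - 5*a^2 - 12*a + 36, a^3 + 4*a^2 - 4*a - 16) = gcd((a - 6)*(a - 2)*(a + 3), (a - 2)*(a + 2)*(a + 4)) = a - 2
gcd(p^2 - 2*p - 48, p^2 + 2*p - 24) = p + 6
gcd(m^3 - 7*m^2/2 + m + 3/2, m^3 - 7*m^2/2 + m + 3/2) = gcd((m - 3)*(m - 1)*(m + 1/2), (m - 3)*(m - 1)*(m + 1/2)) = m^3 - 7*m^2/2 + m + 3/2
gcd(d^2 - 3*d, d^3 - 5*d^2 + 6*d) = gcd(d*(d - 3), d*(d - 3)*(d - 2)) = d^2 - 3*d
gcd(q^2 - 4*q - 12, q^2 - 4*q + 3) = 1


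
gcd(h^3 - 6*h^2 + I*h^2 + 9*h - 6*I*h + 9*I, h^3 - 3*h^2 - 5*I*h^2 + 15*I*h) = h - 3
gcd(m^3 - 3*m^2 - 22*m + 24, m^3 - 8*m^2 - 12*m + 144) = m^2 - 2*m - 24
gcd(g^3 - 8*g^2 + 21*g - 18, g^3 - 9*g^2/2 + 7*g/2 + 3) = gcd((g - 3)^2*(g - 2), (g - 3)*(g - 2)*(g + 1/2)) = g^2 - 5*g + 6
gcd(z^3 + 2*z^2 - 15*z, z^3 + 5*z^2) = z^2 + 5*z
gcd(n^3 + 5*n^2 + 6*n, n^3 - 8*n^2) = n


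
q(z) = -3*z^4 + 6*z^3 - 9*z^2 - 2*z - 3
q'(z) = -12*z^3 + 18*z^2 - 18*z - 2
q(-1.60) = -67.08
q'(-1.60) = 122.03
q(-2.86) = -411.98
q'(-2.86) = 477.44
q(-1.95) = -121.19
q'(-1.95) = 190.52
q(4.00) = -539.00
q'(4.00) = -554.00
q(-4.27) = -1623.00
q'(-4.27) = 1337.31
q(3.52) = -320.43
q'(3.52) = -365.70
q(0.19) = -3.67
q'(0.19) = -4.85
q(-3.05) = -510.47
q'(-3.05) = 560.82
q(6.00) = -2931.00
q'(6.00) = -2054.00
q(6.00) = -2931.00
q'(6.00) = -2054.00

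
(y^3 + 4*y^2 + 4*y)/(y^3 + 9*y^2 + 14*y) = (y + 2)/(y + 7)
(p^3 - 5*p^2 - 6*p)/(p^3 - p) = (p - 6)/(p - 1)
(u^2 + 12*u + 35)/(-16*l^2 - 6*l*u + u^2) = (u^2 + 12*u + 35)/(-16*l^2 - 6*l*u + u^2)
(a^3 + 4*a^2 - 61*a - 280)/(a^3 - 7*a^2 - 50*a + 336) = (a + 5)/(a - 6)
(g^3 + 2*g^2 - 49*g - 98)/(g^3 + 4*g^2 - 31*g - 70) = (g - 7)/(g - 5)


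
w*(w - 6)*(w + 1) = w^3 - 5*w^2 - 6*w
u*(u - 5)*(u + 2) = u^3 - 3*u^2 - 10*u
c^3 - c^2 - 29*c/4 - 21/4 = (c - 7/2)*(c + 1)*(c + 3/2)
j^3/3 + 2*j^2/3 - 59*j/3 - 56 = (j/3 + 1)*(j - 8)*(j + 7)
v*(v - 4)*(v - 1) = v^3 - 5*v^2 + 4*v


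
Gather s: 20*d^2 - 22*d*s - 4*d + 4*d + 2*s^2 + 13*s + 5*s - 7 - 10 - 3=20*d^2 + 2*s^2 + s*(18 - 22*d) - 20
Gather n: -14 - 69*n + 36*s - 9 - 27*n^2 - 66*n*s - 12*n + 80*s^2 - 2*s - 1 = -27*n^2 + n*(-66*s - 81) + 80*s^2 + 34*s - 24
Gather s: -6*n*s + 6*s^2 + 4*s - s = 6*s^2 + s*(3 - 6*n)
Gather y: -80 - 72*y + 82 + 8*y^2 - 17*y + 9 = 8*y^2 - 89*y + 11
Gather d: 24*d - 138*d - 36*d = -150*d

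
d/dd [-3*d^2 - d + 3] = -6*d - 1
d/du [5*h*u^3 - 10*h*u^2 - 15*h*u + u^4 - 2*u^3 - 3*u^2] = 15*h*u^2 - 20*h*u - 15*h + 4*u^3 - 6*u^2 - 6*u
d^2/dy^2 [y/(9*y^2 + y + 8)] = 2*(y*(18*y + 1)^2 - (27*y + 1)*(9*y^2 + y + 8))/(9*y^2 + y + 8)^3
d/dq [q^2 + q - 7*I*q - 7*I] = 2*q + 1 - 7*I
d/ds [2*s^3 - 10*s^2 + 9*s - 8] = 6*s^2 - 20*s + 9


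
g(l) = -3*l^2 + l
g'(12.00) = -71.00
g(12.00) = -420.00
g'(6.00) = -35.00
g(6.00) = -102.00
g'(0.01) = 0.94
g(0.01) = 0.01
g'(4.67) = -27.02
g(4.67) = -60.76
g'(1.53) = -8.18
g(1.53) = -5.49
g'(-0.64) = 4.84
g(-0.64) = -1.87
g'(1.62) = -8.72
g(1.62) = -6.25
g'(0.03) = 0.82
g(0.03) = 0.03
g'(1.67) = -9.02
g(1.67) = -6.70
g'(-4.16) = 25.96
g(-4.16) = -56.08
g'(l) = 1 - 6*l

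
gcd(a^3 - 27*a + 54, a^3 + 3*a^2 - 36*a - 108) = a + 6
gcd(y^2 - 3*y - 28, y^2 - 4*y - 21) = y - 7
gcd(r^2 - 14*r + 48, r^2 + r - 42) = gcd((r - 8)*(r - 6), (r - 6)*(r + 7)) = r - 6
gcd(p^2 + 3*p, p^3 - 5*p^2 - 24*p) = p^2 + 3*p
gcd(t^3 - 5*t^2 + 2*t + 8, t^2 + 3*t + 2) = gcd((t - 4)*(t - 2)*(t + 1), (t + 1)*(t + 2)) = t + 1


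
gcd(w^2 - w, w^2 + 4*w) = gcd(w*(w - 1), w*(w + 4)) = w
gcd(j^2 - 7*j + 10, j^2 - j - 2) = j - 2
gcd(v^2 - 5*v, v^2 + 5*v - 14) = 1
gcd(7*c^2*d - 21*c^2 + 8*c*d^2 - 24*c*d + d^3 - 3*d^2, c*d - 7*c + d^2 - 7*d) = c + d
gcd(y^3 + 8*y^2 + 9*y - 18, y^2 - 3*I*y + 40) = 1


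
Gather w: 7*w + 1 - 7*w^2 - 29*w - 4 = -7*w^2 - 22*w - 3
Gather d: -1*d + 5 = 5 - d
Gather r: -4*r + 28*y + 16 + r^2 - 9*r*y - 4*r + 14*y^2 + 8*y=r^2 + r*(-9*y - 8) + 14*y^2 + 36*y + 16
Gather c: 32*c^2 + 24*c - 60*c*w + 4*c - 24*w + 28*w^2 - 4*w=32*c^2 + c*(28 - 60*w) + 28*w^2 - 28*w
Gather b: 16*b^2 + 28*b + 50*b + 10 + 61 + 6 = 16*b^2 + 78*b + 77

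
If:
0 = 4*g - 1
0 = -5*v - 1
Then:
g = 1/4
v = -1/5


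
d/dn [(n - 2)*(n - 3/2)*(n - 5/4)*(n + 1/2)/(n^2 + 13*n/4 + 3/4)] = (128*n^5 + 352*n^4 - 1576*n^3 + 432*n^2 + 720*n + 387)/(4*(16*n^4 + 104*n^3 + 193*n^2 + 78*n + 9))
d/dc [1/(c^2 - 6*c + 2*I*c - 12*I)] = 2*(-c + 3 - I)/(c^2 - 6*c + 2*I*c - 12*I)^2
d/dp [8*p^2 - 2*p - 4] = 16*p - 2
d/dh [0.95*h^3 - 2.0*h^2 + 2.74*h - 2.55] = 2.85*h^2 - 4.0*h + 2.74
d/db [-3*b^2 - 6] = -6*b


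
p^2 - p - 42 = (p - 7)*(p + 6)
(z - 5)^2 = z^2 - 10*z + 25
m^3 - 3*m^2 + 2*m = m*(m - 2)*(m - 1)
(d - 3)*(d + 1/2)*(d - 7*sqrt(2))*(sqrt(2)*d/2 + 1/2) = sqrt(2)*d^4/2 - 13*d^3/2 - 5*sqrt(2)*d^3/4 - 17*sqrt(2)*d^2/4 + 65*d^2/4 + 39*d/4 + 35*sqrt(2)*d/4 + 21*sqrt(2)/4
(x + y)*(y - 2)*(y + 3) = x*y^2 + x*y - 6*x + y^3 + y^2 - 6*y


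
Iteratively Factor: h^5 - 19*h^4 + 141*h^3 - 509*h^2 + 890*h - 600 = (h - 5)*(h^4 - 14*h^3 + 71*h^2 - 154*h + 120) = (h - 5)^2*(h^3 - 9*h^2 + 26*h - 24) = (h - 5)^2*(h - 3)*(h^2 - 6*h + 8) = (h - 5)^2*(h - 4)*(h - 3)*(h - 2)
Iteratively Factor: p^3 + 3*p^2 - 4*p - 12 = (p - 2)*(p^2 + 5*p + 6) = (p - 2)*(p + 2)*(p + 3)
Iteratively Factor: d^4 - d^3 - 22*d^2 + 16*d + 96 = (d + 2)*(d^3 - 3*d^2 - 16*d + 48) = (d + 2)*(d + 4)*(d^2 - 7*d + 12) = (d - 4)*(d + 2)*(d + 4)*(d - 3)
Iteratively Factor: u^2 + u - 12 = (u - 3)*(u + 4)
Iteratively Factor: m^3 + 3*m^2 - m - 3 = (m - 1)*(m^2 + 4*m + 3) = (m - 1)*(m + 1)*(m + 3)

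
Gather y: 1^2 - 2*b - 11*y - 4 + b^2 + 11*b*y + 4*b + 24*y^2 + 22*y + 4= b^2 + 2*b + 24*y^2 + y*(11*b + 11) + 1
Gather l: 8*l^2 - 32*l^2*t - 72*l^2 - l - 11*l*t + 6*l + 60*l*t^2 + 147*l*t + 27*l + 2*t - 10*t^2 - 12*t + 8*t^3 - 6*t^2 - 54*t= l^2*(-32*t - 64) + l*(60*t^2 + 136*t + 32) + 8*t^3 - 16*t^2 - 64*t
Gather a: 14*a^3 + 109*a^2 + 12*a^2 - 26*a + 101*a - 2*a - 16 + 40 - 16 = 14*a^3 + 121*a^2 + 73*a + 8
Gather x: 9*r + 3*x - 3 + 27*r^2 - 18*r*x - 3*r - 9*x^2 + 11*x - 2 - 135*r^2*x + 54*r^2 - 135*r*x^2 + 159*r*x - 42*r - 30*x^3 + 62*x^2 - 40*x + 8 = 81*r^2 - 36*r - 30*x^3 + x^2*(53 - 135*r) + x*(-135*r^2 + 141*r - 26) + 3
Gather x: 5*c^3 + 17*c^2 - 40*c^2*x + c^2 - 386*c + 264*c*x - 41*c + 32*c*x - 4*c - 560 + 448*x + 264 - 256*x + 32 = 5*c^3 + 18*c^2 - 431*c + x*(-40*c^2 + 296*c + 192) - 264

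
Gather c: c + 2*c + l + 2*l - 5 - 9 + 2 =3*c + 3*l - 12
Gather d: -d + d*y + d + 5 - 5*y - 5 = d*y - 5*y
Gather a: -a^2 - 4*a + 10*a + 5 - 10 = -a^2 + 6*a - 5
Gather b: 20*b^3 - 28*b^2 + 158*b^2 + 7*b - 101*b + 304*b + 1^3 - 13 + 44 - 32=20*b^3 + 130*b^2 + 210*b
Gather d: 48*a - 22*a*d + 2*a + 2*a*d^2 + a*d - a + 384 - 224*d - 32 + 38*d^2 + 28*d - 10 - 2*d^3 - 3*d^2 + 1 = 49*a - 2*d^3 + d^2*(2*a + 35) + d*(-21*a - 196) + 343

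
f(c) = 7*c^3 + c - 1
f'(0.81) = 14.78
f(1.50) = 24.12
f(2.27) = 83.15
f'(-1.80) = 69.04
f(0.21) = -0.73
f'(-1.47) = 46.38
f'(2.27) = 109.21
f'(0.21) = 1.93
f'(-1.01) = 22.42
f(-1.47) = -24.71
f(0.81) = 3.53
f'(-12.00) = 3025.00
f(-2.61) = -128.07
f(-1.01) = -9.22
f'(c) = 21*c^2 + 1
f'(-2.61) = 144.05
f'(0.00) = 1.00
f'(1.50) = 48.25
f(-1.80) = -43.62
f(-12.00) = -12109.00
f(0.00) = -1.00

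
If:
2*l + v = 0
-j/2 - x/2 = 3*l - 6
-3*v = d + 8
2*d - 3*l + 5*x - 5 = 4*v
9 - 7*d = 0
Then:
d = 9/7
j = 793/210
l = 65/42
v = -65/21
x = -223/210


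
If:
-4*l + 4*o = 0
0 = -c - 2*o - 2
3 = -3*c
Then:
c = -1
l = -1/2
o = -1/2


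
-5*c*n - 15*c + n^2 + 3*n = (-5*c + n)*(n + 3)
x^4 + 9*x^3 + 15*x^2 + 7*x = x*(x + 1)^2*(x + 7)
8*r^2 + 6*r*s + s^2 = (2*r + s)*(4*r + s)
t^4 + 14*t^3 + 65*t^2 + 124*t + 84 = (t + 2)^2*(t + 3)*(t + 7)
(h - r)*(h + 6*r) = h^2 + 5*h*r - 6*r^2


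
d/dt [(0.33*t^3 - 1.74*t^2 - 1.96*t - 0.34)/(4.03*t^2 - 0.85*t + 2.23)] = (1.3299*t^4 - 0.561*t^3 + 11.5855*t^2 - 5.02*t - 4.6598)/(16.2409*t^4 - 6.851*t^3 + 18.6963*t^2 - 3.791*t + 4.9729)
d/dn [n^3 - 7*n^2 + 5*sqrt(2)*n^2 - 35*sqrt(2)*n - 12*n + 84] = 3*n^2 - 14*n + 10*sqrt(2)*n - 35*sqrt(2) - 12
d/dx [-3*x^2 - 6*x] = -6*x - 6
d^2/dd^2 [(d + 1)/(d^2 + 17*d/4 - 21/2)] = 8*((d + 1)*(8*d + 17)^2 - 3*(4*d + 7)*(4*d^2 + 17*d - 42))/(4*d^2 + 17*d - 42)^3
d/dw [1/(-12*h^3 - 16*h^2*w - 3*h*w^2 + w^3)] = (16*h^2 + 6*h*w - 3*w^2)/(12*h^3 + 16*h^2*w + 3*h*w^2 - w^3)^2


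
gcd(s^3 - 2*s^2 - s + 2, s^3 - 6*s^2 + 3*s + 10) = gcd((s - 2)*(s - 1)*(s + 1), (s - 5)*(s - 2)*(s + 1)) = s^2 - s - 2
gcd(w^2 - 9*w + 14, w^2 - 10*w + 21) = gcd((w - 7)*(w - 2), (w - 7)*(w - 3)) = w - 7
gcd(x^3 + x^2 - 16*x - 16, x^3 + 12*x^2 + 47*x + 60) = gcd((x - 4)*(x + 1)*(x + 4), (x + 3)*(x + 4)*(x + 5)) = x + 4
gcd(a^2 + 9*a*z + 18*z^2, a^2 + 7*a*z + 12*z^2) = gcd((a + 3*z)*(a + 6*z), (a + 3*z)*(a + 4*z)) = a + 3*z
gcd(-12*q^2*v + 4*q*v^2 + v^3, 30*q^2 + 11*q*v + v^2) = 6*q + v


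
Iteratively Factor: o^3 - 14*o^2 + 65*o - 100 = (o - 5)*(o^2 - 9*o + 20) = (o - 5)*(o - 4)*(o - 5)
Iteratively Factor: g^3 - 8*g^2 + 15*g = (g - 3)*(g^2 - 5*g) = g*(g - 3)*(g - 5)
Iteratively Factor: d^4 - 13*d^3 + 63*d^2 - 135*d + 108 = (d - 4)*(d^3 - 9*d^2 + 27*d - 27) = (d - 4)*(d - 3)*(d^2 - 6*d + 9) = (d - 4)*(d - 3)^2*(d - 3)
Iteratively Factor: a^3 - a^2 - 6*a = (a - 3)*(a^2 + 2*a) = (a - 3)*(a + 2)*(a)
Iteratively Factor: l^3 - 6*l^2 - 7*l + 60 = (l + 3)*(l^2 - 9*l + 20) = (l - 5)*(l + 3)*(l - 4)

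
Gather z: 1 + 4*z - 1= 4*z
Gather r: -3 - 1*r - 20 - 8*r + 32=9 - 9*r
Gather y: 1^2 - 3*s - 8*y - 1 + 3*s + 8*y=0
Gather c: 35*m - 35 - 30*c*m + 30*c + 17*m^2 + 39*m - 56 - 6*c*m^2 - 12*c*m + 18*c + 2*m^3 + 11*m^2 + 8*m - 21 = c*(-6*m^2 - 42*m + 48) + 2*m^3 + 28*m^2 + 82*m - 112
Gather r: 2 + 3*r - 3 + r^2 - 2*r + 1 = r^2 + r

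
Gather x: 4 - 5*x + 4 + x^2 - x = x^2 - 6*x + 8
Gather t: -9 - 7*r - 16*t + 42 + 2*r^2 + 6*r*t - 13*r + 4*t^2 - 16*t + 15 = 2*r^2 - 20*r + 4*t^2 + t*(6*r - 32) + 48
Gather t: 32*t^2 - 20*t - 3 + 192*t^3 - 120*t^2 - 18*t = 192*t^3 - 88*t^2 - 38*t - 3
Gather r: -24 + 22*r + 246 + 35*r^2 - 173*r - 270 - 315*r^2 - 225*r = -280*r^2 - 376*r - 48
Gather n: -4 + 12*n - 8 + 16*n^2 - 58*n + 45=16*n^2 - 46*n + 33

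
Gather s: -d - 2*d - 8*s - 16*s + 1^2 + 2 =-3*d - 24*s + 3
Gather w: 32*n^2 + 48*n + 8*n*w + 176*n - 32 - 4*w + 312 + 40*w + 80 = 32*n^2 + 224*n + w*(8*n + 36) + 360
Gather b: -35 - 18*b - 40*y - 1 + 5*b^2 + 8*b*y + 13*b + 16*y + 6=5*b^2 + b*(8*y - 5) - 24*y - 30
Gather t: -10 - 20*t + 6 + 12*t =-8*t - 4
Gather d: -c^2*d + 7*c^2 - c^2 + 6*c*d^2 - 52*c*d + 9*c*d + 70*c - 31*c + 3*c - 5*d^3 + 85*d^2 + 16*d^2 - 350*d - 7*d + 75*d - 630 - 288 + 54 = 6*c^2 + 42*c - 5*d^3 + d^2*(6*c + 101) + d*(-c^2 - 43*c - 282) - 864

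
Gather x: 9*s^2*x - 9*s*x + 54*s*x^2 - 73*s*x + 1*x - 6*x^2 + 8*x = x^2*(54*s - 6) + x*(9*s^2 - 82*s + 9)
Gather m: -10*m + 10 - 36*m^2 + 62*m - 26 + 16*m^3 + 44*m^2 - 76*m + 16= 16*m^3 + 8*m^2 - 24*m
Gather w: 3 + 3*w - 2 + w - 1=4*w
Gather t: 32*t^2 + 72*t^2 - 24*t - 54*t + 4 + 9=104*t^2 - 78*t + 13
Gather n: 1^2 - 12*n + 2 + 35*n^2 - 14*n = 35*n^2 - 26*n + 3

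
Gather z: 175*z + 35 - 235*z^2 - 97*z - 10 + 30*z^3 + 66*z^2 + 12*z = 30*z^3 - 169*z^2 + 90*z + 25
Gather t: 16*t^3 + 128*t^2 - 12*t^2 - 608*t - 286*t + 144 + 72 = 16*t^3 + 116*t^2 - 894*t + 216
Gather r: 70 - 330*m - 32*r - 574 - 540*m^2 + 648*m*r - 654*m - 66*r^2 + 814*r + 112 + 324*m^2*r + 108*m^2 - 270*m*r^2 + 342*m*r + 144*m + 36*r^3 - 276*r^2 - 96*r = -432*m^2 - 840*m + 36*r^3 + r^2*(-270*m - 342) + r*(324*m^2 + 990*m + 686) - 392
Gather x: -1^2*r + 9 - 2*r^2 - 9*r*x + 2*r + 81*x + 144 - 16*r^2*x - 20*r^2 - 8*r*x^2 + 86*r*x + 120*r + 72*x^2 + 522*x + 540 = -22*r^2 + 121*r + x^2*(72 - 8*r) + x*(-16*r^2 + 77*r + 603) + 693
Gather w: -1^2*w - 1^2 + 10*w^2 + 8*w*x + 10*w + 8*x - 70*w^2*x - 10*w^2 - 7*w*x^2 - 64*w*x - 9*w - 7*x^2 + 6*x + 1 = -70*w^2*x + w*(-7*x^2 - 56*x) - 7*x^2 + 14*x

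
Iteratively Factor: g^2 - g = (g - 1)*(g)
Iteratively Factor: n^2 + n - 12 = (n + 4)*(n - 3)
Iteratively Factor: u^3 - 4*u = (u + 2)*(u^2 - 2*u) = u*(u + 2)*(u - 2)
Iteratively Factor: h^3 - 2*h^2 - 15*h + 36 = (h - 3)*(h^2 + h - 12) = (h - 3)*(h + 4)*(h - 3)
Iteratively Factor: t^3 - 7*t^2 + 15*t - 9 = (t - 1)*(t^2 - 6*t + 9) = (t - 3)*(t - 1)*(t - 3)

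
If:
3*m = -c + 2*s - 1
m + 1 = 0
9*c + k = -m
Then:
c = 2*s + 2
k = -18*s - 17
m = -1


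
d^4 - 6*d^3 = d^3*(d - 6)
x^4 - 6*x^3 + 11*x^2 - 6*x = x*(x - 3)*(x - 2)*(x - 1)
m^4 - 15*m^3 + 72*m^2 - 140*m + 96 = (m - 8)*(m - 3)*(m - 2)^2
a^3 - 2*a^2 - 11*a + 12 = (a - 4)*(a - 1)*(a + 3)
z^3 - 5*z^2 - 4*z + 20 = (z - 5)*(z - 2)*(z + 2)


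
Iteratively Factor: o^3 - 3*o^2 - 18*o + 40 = (o + 4)*(o^2 - 7*o + 10) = (o - 5)*(o + 4)*(o - 2)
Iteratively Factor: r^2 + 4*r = (r)*(r + 4)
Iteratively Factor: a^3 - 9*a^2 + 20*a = (a - 5)*(a^2 - 4*a) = a*(a - 5)*(a - 4)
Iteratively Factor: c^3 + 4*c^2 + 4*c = (c + 2)*(c^2 + 2*c) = (c + 2)^2*(c)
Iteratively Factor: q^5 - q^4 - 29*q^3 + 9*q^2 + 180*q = (q - 3)*(q^4 + 2*q^3 - 23*q^2 - 60*q) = (q - 3)*(q + 4)*(q^3 - 2*q^2 - 15*q) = (q - 3)*(q + 3)*(q + 4)*(q^2 - 5*q) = q*(q - 3)*(q + 3)*(q + 4)*(q - 5)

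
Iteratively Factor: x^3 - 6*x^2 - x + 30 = (x - 5)*(x^2 - x - 6) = (x - 5)*(x - 3)*(x + 2)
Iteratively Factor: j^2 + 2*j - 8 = (j - 2)*(j + 4)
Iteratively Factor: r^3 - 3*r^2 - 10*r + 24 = (r + 3)*(r^2 - 6*r + 8) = (r - 2)*(r + 3)*(r - 4)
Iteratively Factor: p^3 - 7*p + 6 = (p + 3)*(p^2 - 3*p + 2) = (p - 2)*(p + 3)*(p - 1)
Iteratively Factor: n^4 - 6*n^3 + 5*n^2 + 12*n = (n + 1)*(n^3 - 7*n^2 + 12*n) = (n - 4)*(n + 1)*(n^2 - 3*n) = n*(n - 4)*(n + 1)*(n - 3)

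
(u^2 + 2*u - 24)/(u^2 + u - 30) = (u - 4)/(u - 5)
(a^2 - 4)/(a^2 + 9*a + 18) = (a^2 - 4)/(a^2 + 9*a + 18)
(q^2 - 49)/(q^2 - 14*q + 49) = (q + 7)/(q - 7)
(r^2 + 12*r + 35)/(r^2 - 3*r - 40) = (r + 7)/(r - 8)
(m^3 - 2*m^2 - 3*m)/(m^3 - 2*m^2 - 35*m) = (-m^2 + 2*m + 3)/(-m^2 + 2*m + 35)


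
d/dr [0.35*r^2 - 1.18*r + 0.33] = 0.7*r - 1.18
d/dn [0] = 0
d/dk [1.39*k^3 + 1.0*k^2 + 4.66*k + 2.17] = 4.17*k^2 + 2.0*k + 4.66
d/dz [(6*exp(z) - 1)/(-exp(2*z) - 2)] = 2*(3*exp(2*z) - exp(z) - 6)*exp(z)/(exp(4*z) + 4*exp(2*z) + 4)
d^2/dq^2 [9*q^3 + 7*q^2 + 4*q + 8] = 54*q + 14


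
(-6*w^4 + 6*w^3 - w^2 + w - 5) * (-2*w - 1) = 12*w^5 - 6*w^4 - 4*w^3 - w^2 + 9*w + 5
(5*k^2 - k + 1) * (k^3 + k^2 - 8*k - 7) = 5*k^5 + 4*k^4 - 40*k^3 - 26*k^2 - k - 7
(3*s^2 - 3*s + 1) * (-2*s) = -6*s^3 + 6*s^2 - 2*s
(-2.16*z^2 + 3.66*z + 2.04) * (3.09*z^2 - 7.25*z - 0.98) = -6.6744*z^4 + 26.9694*z^3 - 18.1146*z^2 - 18.3768*z - 1.9992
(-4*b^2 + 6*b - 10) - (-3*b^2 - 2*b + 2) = -b^2 + 8*b - 12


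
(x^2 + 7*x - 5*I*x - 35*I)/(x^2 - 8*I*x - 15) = (x + 7)/(x - 3*I)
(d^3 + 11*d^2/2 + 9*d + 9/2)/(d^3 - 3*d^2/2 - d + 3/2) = (2*d^2 + 9*d + 9)/(2*d^2 - 5*d + 3)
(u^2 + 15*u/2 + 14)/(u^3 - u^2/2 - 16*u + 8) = (2*u + 7)/(2*u^2 - 9*u + 4)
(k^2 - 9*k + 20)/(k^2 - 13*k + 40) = (k - 4)/(k - 8)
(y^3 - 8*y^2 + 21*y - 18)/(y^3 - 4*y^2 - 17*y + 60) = (y^2 - 5*y + 6)/(y^2 - y - 20)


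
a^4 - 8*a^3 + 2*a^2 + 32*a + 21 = (a - 7)*(a - 3)*(a + 1)^2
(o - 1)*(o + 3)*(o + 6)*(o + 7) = o^4 + 15*o^3 + 65*o^2 + 45*o - 126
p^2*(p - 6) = p^3 - 6*p^2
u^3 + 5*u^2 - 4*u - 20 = (u - 2)*(u + 2)*(u + 5)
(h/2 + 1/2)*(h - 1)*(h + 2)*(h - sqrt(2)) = h^4/2 - sqrt(2)*h^3/2 + h^3 - sqrt(2)*h^2 - h^2/2 - h + sqrt(2)*h/2 + sqrt(2)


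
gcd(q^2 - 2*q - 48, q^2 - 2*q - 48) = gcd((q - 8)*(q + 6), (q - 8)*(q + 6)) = q^2 - 2*q - 48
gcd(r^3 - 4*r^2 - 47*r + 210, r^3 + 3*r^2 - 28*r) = r + 7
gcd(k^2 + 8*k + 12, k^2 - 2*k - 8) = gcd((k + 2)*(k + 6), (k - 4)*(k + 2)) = k + 2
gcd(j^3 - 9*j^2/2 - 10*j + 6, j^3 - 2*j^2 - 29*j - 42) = j + 2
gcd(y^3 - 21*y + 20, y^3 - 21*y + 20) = y^3 - 21*y + 20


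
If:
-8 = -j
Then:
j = 8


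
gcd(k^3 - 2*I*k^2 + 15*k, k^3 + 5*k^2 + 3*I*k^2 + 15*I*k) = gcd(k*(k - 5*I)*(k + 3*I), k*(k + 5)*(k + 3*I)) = k^2 + 3*I*k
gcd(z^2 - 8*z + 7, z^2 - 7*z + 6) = z - 1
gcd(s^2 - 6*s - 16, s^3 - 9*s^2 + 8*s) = s - 8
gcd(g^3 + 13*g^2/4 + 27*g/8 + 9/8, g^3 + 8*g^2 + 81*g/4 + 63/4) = g + 3/2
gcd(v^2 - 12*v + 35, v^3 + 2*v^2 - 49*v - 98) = v - 7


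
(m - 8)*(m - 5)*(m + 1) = m^3 - 12*m^2 + 27*m + 40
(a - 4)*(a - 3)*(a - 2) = a^3 - 9*a^2 + 26*a - 24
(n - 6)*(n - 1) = n^2 - 7*n + 6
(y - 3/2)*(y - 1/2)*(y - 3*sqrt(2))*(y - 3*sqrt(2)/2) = y^4 - 9*sqrt(2)*y^3/2 - 2*y^3 + 39*y^2/4 + 9*sqrt(2)*y^2 - 18*y - 27*sqrt(2)*y/8 + 27/4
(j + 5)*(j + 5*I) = j^2 + 5*j + 5*I*j + 25*I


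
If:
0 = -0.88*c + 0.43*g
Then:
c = 0.488636363636364*g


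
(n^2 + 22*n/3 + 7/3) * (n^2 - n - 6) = n^4 + 19*n^3/3 - 11*n^2 - 139*n/3 - 14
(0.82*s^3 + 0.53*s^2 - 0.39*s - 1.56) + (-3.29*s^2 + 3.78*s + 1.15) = 0.82*s^3 - 2.76*s^2 + 3.39*s - 0.41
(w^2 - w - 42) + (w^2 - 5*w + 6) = 2*w^2 - 6*w - 36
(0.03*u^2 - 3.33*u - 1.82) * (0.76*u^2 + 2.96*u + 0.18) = 0.0228*u^4 - 2.442*u^3 - 11.2346*u^2 - 5.9866*u - 0.3276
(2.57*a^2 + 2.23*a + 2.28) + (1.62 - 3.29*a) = 2.57*a^2 - 1.06*a + 3.9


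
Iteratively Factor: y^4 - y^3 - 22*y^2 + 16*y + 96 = (y - 3)*(y^3 + 2*y^2 - 16*y - 32) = (y - 3)*(y + 4)*(y^2 - 2*y - 8) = (y - 4)*(y - 3)*(y + 4)*(y + 2)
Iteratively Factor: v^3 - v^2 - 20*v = (v)*(v^2 - v - 20) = v*(v + 4)*(v - 5)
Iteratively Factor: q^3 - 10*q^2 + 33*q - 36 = (q - 3)*(q^2 - 7*q + 12) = (q - 4)*(q - 3)*(q - 3)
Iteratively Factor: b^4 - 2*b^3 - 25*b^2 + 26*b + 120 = (b - 3)*(b^3 + b^2 - 22*b - 40) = (b - 5)*(b - 3)*(b^2 + 6*b + 8) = (b - 5)*(b - 3)*(b + 2)*(b + 4)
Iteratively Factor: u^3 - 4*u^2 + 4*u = (u - 2)*(u^2 - 2*u) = u*(u - 2)*(u - 2)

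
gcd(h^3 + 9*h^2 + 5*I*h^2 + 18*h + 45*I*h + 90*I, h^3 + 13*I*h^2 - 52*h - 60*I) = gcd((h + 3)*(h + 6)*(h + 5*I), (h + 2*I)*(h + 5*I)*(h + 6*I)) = h + 5*I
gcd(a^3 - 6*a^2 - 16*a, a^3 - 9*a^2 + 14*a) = a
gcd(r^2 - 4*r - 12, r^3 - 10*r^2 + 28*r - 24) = r - 6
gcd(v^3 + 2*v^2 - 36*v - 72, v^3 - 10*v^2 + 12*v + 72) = v^2 - 4*v - 12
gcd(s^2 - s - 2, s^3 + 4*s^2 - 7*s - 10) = s^2 - s - 2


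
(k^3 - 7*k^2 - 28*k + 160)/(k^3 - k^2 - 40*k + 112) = (k^2 - 3*k - 40)/(k^2 + 3*k - 28)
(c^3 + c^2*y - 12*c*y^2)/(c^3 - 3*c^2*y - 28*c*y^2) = (-c + 3*y)/(-c + 7*y)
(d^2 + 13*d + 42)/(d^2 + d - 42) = (d + 6)/(d - 6)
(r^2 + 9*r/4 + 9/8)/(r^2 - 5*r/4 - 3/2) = (r + 3/2)/(r - 2)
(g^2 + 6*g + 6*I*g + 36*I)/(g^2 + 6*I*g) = (g + 6)/g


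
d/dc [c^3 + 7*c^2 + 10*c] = 3*c^2 + 14*c + 10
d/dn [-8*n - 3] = -8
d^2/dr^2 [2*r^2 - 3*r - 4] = 4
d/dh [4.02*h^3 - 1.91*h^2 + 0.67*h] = 12.06*h^2 - 3.82*h + 0.67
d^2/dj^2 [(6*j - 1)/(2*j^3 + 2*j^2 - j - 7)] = 2*((6*j - 1)*(6*j^2 + 4*j - 1)^2 + 2*(-18*j^2 - 12*j - (3*j + 1)*(6*j - 1) + 3)*(2*j^3 + 2*j^2 - j - 7))/(2*j^3 + 2*j^2 - j - 7)^3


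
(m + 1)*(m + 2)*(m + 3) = m^3 + 6*m^2 + 11*m + 6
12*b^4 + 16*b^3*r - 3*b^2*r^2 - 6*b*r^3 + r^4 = (-6*b + r)*(-2*b + r)*(b + r)^2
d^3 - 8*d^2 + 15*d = d*(d - 5)*(d - 3)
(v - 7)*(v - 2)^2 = v^3 - 11*v^2 + 32*v - 28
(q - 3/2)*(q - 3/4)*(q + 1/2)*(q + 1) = q^4 - 3*q^3/4 - 7*q^2/4 + 9*q/16 + 9/16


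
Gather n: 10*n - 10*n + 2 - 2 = 0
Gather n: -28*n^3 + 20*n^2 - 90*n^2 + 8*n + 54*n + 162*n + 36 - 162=-28*n^3 - 70*n^2 + 224*n - 126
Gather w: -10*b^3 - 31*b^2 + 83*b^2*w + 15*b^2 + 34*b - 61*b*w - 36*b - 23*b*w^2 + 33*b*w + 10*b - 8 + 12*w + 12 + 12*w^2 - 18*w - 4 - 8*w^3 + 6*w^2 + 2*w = -10*b^3 - 16*b^2 + 8*b - 8*w^3 + w^2*(18 - 23*b) + w*(83*b^2 - 28*b - 4)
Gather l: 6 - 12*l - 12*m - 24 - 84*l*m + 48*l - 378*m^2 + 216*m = l*(36 - 84*m) - 378*m^2 + 204*m - 18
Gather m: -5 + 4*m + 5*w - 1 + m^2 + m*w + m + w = m^2 + m*(w + 5) + 6*w - 6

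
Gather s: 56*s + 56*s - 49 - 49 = 112*s - 98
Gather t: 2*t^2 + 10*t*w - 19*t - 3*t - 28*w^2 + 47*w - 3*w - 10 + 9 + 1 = 2*t^2 + t*(10*w - 22) - 28*w^2 + 44*w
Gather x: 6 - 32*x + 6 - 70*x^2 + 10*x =-70*x^2 - 22*x + 12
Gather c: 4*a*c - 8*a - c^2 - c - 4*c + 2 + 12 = -8*a - c^2 + c*(4*a - 5) + 14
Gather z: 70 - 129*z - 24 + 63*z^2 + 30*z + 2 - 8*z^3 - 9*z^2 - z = -8*z^3 + 54*z^2 - 100*z + 48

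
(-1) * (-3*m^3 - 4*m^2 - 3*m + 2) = 3*m^3 + 4*m^2 + 3*m - 2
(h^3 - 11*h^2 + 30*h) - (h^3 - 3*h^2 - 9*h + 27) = -8*h^2 + 39*h - 27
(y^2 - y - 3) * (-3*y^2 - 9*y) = -3*y^4 - 6*y^3 + 18*y^2 + 27*y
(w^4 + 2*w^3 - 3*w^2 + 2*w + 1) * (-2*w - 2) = -2*w^5 - 6*w^4 + 2*w^3 + 2*w^2 - 6*w - 2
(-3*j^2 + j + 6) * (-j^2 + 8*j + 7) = 3*j^4 - 25*j^3 - 19*j^2 + 55*j + 42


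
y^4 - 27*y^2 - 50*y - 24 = (y - 6)*(y + 1)^2*(y + 4)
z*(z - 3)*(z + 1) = z^3 - 2*z^2 - 3*z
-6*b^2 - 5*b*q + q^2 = (-6*b + q)*(b + q)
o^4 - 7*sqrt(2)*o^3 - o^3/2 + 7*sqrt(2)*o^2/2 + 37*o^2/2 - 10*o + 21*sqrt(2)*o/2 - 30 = (o - 3/2)*(o + 1)*(o - 5*sqrt(2))*(o - 2*sqrt(2))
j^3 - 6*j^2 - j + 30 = (j - 5)*(j - 3)*(j + 2)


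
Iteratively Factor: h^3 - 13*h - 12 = (h - 4)*(h^2 + 4*h + 3) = (h - 4)*(h + 3)*(h + 1)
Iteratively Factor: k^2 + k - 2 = (k + 2)*(k - 1)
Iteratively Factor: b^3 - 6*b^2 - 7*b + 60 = (b - 5)*(b^2 - b - 12) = (b - 5)*(b - 4)*(b + 3)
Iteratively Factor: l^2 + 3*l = (l + 3)*(l)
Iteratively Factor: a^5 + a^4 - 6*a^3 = (a + 3)*(a^4 - 2*a^3) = (a - 2)*(a + 3)*(a^3) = a*(a - 2)*(a + 3)*(a^2) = a^2*(a - 2)*(a + 3)*(a)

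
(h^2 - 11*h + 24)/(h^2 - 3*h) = (h - 8)/h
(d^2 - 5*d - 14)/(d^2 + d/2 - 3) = 2*(d - 7)/(2*d - 3)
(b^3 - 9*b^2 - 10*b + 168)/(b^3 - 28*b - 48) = (b - 7)/(b + 2)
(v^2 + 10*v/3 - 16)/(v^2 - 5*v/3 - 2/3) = (-3*v^2 - 10*v + 48)/(-3*v^2 + 5*v + 2)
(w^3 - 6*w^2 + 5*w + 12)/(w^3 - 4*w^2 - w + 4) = (w - 3)/(w - 1)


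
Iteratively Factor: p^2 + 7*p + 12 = (p + 4)*(p + 3)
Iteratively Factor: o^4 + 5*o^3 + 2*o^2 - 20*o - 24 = (o + 2)*(o^3 + 3*o^2 - 4*o - 12) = (o - 2)*(o + 2)*(o^2 + 5*o + 6) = (o - 2)*(o + 2)^2*(o + 3)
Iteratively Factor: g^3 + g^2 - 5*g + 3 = (g - 1)*(g^2 + 2*g - 3) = (g - 1)*(g + 3)*(g - 1)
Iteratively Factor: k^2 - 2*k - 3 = (k - 3)*(k + 1)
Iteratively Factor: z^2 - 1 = (z - 1)*(z + 1)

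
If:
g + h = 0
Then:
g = -h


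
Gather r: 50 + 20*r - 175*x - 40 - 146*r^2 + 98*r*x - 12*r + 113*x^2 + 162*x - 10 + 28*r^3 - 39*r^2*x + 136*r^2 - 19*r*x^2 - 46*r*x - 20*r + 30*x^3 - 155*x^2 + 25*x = 28*r^3 + r^2*(-39*x - 10) + r*(-19*x^2 + 52*x - 12) + 30*x^3 - 42*x^2 + 12*x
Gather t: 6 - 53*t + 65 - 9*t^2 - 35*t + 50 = -9*t^2 - 88*t + 121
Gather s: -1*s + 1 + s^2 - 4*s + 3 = s^2 - 5*s + 4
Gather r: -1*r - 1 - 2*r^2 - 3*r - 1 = -2*r^2 - 4*r - 2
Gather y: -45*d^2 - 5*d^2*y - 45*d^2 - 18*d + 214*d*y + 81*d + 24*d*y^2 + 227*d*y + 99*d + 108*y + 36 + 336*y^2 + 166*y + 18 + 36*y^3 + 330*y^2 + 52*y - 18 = -90*d^2 + 162*d + 36*y^3 + y^2*(24*d + 666) + y*(-5*d^2 + 441*d + 326) + 36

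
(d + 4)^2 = d^2 + 8*d + 16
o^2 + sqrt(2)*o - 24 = (o - 3*sqrt(2))*(o + 4*sqrt(2))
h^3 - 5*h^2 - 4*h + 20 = (h - 5)*(h - 2)*(h + 2)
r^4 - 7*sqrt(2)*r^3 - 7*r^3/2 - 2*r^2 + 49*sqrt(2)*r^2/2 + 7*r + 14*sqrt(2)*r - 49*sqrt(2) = (r - 7/2)*(r - 7*sqrt(2))*(r - sqrt(2))*(r + sqrt(2))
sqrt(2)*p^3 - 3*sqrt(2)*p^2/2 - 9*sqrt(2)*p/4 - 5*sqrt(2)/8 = (p - 5/2)*(p + 1/2)*(sqrt(2)*p + sqrt(2)/2)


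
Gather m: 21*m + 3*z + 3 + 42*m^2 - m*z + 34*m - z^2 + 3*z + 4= 42*m^2 + m*(55 - z) - z^2 + 6*z + 7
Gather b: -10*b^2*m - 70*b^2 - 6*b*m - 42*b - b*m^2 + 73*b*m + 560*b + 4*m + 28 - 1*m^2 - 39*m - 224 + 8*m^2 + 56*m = b^2*(-10*m - 70) + b*(-m^2 + 67*m + 518) + 7*m^2 + 21*m - 196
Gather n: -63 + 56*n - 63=56*n - 126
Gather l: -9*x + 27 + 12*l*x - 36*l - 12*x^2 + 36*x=l*(12*x - 36) - 12*x^2 + 27*x + 27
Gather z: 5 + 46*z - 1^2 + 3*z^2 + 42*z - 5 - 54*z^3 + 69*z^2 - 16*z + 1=-54*z^3 + 72*z^2 + 72*z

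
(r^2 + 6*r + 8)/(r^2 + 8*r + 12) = (r + 4)/(r + 6)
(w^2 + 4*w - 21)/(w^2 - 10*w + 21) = (w + 7)/(w - 7)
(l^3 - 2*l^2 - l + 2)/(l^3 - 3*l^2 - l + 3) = (l - 2)/(l - 3)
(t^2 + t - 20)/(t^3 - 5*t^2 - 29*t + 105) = (t - 4)/(t^2 - 10*t + 21)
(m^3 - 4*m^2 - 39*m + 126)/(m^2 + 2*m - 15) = (m^2 - m - 42)/(m + 5)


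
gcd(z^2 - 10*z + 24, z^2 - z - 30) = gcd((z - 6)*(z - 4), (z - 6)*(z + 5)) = z - 6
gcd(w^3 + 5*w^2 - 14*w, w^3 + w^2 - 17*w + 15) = 1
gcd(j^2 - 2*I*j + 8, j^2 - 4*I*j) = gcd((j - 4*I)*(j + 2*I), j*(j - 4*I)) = j - 4*I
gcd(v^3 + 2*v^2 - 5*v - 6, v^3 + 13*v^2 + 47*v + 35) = v + 1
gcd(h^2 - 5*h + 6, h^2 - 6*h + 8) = h - 2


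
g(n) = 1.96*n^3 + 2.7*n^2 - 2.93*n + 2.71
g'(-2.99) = 33.49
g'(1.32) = 14.44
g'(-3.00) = 33.79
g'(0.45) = 0.69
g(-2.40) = -1.80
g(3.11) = 78.67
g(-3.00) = -17.12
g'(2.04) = 32.56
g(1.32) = 8.05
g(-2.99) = -16.78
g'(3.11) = 70.74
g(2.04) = 24.61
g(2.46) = 41.02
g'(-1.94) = 8.72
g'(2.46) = 45.94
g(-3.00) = -17.12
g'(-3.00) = 33.79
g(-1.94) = 4.25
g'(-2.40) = 17.98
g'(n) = 5.88*n^2 + 5.4*n - 2.93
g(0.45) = 2.12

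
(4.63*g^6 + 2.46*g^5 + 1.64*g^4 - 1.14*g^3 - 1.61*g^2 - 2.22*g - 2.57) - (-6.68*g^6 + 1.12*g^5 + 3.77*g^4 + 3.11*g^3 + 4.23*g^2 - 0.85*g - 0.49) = 11.31*g^6 + 1.34*g^5 - 2.13*g^4 - 4.25*g^3 - 5.84*g^2 - 1.37*g - 2.08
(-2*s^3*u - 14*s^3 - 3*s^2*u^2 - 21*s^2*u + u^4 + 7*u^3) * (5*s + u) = -10*s^4*u - 70*s^4 - 17*s^3*u^2 - 119*s^3*u - 3*s^2*u^3 - 21*s^2*u^2 + 5*s*u^4 + 35*s*u^3 + u^5 + 7*u^4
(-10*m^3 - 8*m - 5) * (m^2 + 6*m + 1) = -10*m^5 - 60*m^4 - 18*m^3 - 53*m^2 - 38*m - 5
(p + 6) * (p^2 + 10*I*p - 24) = p^3 + 6*p^2 + 10*I*p^2 - 24*p + 60*I*p - 144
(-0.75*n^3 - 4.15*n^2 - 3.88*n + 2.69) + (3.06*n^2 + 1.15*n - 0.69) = -0.75*n^3 - 1.09*n^2 - 2.73*n + 2.0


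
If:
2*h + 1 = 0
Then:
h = -1/2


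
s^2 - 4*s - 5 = (s - 5)*(s + 1)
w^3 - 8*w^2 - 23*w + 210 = (w - 7)*(w - 6)*(w + 5)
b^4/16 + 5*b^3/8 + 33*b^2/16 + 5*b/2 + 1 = (b/4 + 1)^2*(b + 1)^2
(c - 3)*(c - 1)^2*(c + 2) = c^4 - 3*c^3 - 3*c^2 + 11*c - 6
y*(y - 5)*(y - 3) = y^3 - 8*y^2 + 15*y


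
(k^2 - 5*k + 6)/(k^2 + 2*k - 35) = (k^2 - 5*k + 6)/(k^2 + 2*k - 35)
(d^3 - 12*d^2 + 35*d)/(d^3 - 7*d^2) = (d - 5)/d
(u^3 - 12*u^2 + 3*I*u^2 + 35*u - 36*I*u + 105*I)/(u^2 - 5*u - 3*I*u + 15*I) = (u^2 + u*(-7 + 3*I) - 21*I)/(u - 3*I)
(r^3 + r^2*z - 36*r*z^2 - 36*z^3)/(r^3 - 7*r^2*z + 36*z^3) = (-r^2 - 7*r*z - 6*z^2)/(-r^2 + r*z + 6*z^2)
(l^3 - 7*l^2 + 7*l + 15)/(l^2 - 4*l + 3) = (l^2 - 4*l - 5)/(l - 1)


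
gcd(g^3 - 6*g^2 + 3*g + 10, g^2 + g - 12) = 1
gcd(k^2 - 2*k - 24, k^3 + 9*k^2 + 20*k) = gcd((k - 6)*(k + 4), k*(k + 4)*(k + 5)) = k + 4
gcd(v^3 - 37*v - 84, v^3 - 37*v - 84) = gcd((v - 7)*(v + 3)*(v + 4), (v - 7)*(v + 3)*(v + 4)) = v^3 - 37*v - 84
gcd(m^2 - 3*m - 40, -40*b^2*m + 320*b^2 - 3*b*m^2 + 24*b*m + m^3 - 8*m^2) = m - 8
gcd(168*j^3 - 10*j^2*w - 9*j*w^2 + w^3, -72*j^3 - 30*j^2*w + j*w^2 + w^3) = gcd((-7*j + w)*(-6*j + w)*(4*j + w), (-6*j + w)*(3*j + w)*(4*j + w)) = -24*j^2 - 2*j*w + w^2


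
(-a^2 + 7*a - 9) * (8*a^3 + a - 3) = -8*a^5 + 56*a^4 - 73*a^3 + 10*a^2 - 30*a + 27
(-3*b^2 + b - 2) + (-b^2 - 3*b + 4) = -4*b^2 - 2*b + 2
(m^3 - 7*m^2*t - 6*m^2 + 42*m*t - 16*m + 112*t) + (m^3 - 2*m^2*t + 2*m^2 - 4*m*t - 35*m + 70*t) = 2*m^3 - 9*m^2*t - 4*m^2 + 38*m*t - 51*m + 182*t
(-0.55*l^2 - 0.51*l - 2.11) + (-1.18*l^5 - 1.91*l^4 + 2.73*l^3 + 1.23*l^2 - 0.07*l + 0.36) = -1.18*l^5 - 1.91*l^4 + 2.73*l^3 + 0.68*l^2 - 0.58*l - 1.75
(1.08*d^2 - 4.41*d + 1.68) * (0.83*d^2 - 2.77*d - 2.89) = 0.8964*d^4 - 6.6519*d^3 + 10.4889*d^2 + 8.0913*d - 4.8552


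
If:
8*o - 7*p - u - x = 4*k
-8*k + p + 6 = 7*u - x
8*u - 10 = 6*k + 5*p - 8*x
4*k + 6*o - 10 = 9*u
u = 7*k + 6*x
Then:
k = -5707/4202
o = 73939/8404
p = 20827/2101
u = 17441/4202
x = 9565/4202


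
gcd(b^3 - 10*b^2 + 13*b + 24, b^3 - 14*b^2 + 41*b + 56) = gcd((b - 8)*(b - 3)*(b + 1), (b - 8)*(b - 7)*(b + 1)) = b^2 - 7*b - 8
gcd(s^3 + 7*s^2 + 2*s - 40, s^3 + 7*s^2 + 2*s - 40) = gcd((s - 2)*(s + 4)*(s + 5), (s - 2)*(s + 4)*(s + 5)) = s^3 + 7*s^2 + 2*s - 40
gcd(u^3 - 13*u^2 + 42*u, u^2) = u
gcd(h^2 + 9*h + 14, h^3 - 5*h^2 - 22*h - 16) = h + 2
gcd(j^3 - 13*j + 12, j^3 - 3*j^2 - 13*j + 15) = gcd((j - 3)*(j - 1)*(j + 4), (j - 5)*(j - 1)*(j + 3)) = j - 1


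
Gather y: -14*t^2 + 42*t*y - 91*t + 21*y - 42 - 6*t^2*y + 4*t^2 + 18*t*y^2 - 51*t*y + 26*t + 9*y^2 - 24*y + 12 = -10*t^2 - 65*t + y^2*(18*t + 9) + y*(-6*t^2 - 9*t - 3) - 30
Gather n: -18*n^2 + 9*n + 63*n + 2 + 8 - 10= -18*n^2 + 72*n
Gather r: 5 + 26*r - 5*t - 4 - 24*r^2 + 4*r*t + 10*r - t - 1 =-24*r^2 + r*(4*t + 36) - 6*t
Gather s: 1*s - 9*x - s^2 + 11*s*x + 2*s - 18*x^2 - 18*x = -s^2 + s*(11*x + 3) - 18*x^2 - 27*x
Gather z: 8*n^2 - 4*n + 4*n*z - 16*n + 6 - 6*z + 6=8*n^2 - 20*n + z*(4*n - 6) + 12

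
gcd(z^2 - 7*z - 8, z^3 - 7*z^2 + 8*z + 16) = z + 1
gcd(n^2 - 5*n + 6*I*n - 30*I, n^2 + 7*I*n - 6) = n + 6*I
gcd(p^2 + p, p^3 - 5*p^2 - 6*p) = p^2 + p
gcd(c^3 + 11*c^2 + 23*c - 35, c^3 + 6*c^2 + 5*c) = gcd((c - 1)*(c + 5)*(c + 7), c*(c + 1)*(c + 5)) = c + 5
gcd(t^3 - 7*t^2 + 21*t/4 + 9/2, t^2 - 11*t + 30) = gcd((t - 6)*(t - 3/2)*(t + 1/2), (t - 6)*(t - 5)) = t - 6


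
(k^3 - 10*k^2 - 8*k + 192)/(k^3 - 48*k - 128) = (k - 6)/(k + 4)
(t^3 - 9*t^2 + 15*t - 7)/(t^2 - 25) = (t^3 - 9*t^2 + 15*t - 7)/(t^2 - 25)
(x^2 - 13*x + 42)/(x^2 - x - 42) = (x - 6)/(x + 6)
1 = 1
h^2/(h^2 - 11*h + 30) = h^2/(h^2 - 11*h + 30)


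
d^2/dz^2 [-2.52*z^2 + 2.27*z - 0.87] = -5.04000000000000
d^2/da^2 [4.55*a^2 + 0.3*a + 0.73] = 9.10000000000000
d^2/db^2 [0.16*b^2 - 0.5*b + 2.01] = 0.320000000000000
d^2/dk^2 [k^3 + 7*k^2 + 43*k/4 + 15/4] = 6*k + 14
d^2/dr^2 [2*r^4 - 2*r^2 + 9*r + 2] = 24*r^2 - 4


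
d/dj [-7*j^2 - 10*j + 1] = -14*j - 10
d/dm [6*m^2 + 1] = 12*m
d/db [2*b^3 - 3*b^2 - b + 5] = 6*b^2 - 6*b - 1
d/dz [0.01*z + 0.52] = 0.0100000000000000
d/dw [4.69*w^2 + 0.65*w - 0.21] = 9.38*w + 0.65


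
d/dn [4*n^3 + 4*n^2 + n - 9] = 12*n^2 + 8*n + 1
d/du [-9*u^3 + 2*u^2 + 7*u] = -27*u^2 + 4*u + 7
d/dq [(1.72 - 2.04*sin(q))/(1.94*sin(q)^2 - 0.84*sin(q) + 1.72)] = (3.9576*sin(q)^2 - 6.6736*sin(q) - 2.064)*cos(q)/(3.7636*sin(q)^4 - 3.2592*sin(q)^3 + 7.3792*sin(q)^2 - 2.8896*sin(q) + 2.9584)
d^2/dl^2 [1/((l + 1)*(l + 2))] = 2*((l + 1)^2 + (l + 1)*(l + 2) + (l + 2)^2)/((l + 1)^3*(l + 2)^3)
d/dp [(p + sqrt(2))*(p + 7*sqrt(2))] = 2*p + 8*sqrt(2)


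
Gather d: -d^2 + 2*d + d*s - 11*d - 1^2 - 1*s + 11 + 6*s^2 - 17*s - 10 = -d^2 + d*(s - 9) + 6*s^2 - 18*s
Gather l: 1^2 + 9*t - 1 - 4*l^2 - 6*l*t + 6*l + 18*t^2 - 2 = -4*l^2 + l*(6 - 6*t) + 18*t^2 + 9*t - 2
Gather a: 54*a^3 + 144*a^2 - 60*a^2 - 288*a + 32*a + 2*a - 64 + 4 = 54*a^3 + 84*a^2 - 254*a - 60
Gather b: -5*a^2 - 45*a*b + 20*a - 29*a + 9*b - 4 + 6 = -5*a^2 - 9*a + b*(9 - 45*a) + 2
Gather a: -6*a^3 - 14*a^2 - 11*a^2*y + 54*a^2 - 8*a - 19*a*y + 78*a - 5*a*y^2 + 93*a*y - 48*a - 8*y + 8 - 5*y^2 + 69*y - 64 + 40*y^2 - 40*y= -6*a^3 + a^2*(40 - 11*y) + a*(-5*y^2 + 74*y + 22) + 35*y^2 + 21*y - 56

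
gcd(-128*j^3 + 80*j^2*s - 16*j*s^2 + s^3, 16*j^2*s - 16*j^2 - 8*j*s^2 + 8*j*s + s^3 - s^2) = 16*j^2 - 8*j*s + s^2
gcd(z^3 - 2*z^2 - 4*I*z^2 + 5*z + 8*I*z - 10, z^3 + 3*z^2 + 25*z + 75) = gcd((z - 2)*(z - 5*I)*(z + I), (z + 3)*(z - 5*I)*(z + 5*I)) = z - 5*I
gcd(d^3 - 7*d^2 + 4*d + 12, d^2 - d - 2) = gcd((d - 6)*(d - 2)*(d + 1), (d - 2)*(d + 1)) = d^2 - d - 2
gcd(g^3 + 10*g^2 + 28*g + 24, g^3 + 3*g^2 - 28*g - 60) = g^2 + 8*g + 12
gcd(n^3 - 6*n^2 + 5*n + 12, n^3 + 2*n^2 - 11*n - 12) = n^2 - 2*n - 3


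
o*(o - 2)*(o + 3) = o^3 + o^2 - 6*o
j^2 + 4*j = j*(j + 4)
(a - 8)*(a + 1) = a^2 - 7*a - 8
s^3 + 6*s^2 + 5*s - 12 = (s - 1)*(s + 3)*(s + 4)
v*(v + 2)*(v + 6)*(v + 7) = v^4 + 15*v^3 + 68*v^2 + 84*v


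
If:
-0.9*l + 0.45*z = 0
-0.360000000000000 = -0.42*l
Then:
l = 0.86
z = 1.71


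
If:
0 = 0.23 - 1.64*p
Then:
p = 0.14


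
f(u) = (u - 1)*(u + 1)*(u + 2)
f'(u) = (u - 1)*(u + 1) + (u - 1)*(u + 2) + (u + 1)*(u + 2) = 3*u^2 + 4*u - 1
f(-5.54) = -105.11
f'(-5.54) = 68.91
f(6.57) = 361.35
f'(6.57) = 154.77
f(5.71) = 243.67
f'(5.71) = 119.65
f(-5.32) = -90.64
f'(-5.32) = 62.63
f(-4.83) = -63.19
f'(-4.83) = 49.67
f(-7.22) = -266.89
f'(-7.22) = 126.51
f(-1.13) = 0.24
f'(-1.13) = -1.69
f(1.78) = 8.20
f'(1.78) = 15.63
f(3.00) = 40.00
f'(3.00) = 38.00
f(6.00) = 280.00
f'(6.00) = 131.00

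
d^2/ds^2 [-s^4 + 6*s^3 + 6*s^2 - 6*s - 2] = -12*s^2 + 36*s + 12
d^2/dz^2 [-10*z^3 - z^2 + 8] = -60*z - 2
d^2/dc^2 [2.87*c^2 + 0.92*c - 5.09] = 5.74000000000000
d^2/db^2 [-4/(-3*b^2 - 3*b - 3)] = 8*(-b^2 - b + (2*b + 1)^2 - 1)/(3*(b^2 + b + 1)^3)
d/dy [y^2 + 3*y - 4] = 2*y + 3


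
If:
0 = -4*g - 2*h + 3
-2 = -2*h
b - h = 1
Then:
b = 2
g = 1/4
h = 1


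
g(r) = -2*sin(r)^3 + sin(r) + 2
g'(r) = -6*sin(r)^2*cos(r) + cos(r)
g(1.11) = 1.46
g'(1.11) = -1.70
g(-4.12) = 1.69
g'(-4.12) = 1.75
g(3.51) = 1.73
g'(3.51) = -0.21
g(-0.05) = 1.95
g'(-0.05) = 0.98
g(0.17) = 2.16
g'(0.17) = 0.82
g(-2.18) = 2.28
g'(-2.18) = 1.74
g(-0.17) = 1.84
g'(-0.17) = 0.82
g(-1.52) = 2.99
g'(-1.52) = -0.25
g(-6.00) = 2.24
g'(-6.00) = 0.51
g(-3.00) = 1.86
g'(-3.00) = -0.87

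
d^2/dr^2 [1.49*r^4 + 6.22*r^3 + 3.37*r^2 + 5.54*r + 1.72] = 17.88*r^2 + 37.32*r + 6.74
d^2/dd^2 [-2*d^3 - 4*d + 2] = -12*d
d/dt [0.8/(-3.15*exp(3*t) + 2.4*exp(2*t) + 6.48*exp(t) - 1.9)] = (7.56*exp(2*t) - 3.84*exp(t) - 5.184)*exp(t)/(3.15*exp(3*t) - 2.4*exp(2*t) - 6.48*exp(t) + 1.9)^2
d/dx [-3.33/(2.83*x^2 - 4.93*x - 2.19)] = (18.8478*x - 16.4169)/(-2.83*x^2 + 4.93*x + 2.19)^2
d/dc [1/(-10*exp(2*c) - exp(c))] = (20*exp(c) + 1)*exp(-c)/(10*exp(c) + 1)^2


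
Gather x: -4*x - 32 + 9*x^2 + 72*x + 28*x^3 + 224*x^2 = 28*x^3 + 233*x^2 + 68*x - 32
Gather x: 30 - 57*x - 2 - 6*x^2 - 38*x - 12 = -6*x^2 - 95*x + 16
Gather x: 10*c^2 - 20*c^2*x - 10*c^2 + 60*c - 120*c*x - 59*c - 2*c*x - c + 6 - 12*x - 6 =x*(-20*c^2 - 122*c - 12)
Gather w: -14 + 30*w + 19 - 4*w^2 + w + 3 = -4*w^2 + 31*w + 8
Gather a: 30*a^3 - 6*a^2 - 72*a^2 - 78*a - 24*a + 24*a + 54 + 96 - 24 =30*a^3 - 78*a^2 - 78*a + 126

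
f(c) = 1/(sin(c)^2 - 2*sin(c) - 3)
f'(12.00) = 0.97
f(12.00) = -0.61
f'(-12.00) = 0.05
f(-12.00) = -0.26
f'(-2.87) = -0.43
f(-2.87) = -0.42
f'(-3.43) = -0.11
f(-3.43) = -0.29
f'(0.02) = 0.21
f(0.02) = -0.33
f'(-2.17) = -4.64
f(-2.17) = -1.50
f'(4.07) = -3.76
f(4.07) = -1.32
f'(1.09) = 0.01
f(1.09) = -0.25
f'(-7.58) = 48.62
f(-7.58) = -6.77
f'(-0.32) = 0.48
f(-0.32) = -0.44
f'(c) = (-2*sin(c)*cos(c) + 2*cos(c))/(sin(c)^2 - 2*sin(c) - 3)^2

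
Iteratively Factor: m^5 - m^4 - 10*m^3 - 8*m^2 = (m)*(m^4 - m^3 - 10*m^2 - 8*m) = m*(m + 1)*(m^3 - 2*m^2 - 8*m) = m*(m - 4)*(m + 1)*(m^2 + 2*m) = m*(m - 4)*(m + 1)*(m + 2)*(m)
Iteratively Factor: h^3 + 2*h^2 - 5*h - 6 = (h - 2)*(h^2 + 4*h + 3) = (h - 2)*(h + 3)*(h + 1)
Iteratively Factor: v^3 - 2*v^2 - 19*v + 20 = (v - 5)*(v^2 + 3*v - 4) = (v - 5)*(v + 4)*(v - 1)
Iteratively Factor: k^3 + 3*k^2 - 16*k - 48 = (k + 4)*(k^2 - k - 12) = (k - 4)*(k + 4)*(k + 3)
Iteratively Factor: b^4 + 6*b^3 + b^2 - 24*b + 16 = (b - 1)*(b^3 + 7*b^2 + 8*b - 16) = (b - 1)*(b + 4)*(b^2 + 3*b - 4) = (b - 1)*(b + 4)^2*(b - 1)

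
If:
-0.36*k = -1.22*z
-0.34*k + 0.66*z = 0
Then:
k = 0.00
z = 0.00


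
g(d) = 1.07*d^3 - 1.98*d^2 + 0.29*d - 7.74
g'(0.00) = 0.29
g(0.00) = -7.74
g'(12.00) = 415.01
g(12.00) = 1559.58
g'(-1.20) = 9.66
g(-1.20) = -12.79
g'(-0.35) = 2.07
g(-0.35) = -8.13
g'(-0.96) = 7.05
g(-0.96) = -10.79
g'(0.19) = -0.35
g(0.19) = -7.75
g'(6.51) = 110.55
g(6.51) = 205.44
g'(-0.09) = 0.67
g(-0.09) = -7.78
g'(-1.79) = 17.66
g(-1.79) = -20.74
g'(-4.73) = 90.84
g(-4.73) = -166.64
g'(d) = 3.21*d^2 - 3.96*d + 0.29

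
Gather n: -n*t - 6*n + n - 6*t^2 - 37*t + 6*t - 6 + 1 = n*(-t - 5) - 6*t^2 - 31*t - 5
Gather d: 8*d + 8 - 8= 8*d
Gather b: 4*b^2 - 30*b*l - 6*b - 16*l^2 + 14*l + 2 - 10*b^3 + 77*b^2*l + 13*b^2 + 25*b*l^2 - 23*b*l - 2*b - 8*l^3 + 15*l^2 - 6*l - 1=-10*b^3 + b^2*(77*l + 17) + b*(25*l^2 - 53*l - 8) - 8*l^3 - l^2 + 8*l + 1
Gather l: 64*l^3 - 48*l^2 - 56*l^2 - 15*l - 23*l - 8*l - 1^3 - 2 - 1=64*l^3 - 104*l^2 - 46*l - 4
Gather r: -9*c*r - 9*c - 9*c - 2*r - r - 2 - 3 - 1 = -18*c + r*(-9*c - 3) - 6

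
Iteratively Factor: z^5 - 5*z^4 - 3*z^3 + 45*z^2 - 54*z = (z - 2)*(z^4 - 3*z^3 - 9*z^2 + 27*z) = z*(z - 2)*(z^3 - 3*z^2 - 9*z + 27) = z*(z - 3)*(z - 2)*(z^2 - 9) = z*(z - 3)*(z - 2)*(z + 3)*(z - 3)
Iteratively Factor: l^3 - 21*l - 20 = (l + 1)*(l^2 - l - 20) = (l + 1)*(l + 4)*(l - 5)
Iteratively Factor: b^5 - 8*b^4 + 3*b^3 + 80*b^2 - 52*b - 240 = (b - 5)*(b^4 - 3*b^3 - 12*b^2 + 20*b + 48) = (b - 5)*(b - 4)*(b^3 + b^2 - 8*b - 12) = (b - 5)*(b - 4)*(b + 2)*(b^2 - b - 6) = (b - 5)*(b - 4)*(b + 2)^2*(b - 3)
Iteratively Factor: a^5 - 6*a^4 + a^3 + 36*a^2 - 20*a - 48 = (a - 3)*(a^4 - 3*a^3 - 8*a^2 + 12*a + 16) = (a - 4)*(a - 3)*(a^3 + a^2 - 4*a - 4) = (a - 4)*(a - 3)*(a + 1)*(a^2 - 4) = (a - 4)*(a - 3)*(a + 1)*(a + 2)*(a - 2)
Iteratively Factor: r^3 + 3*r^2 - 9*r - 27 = (r - 3)*(r^2 + 6*r + 9) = (r - 3)*(r + 3)*(r + 3)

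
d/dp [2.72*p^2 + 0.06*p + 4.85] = 5.44*p + 0.06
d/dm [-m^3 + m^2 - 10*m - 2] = -3*m^2 + 2*m - 10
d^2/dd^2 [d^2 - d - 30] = 2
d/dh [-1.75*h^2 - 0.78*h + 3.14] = -3.5*h - 0.78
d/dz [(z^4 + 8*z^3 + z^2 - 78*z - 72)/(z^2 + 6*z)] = 2*z + 2 + 12/z^2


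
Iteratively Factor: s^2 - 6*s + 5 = (s - 5)*(s - 1)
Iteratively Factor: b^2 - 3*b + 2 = (b - 1)*(b - 2)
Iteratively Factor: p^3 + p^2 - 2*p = (p + 2)*(p^2 - p) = (p - 1)*(p + 2)*(p)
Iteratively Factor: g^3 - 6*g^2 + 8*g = (g)*(g^2 - 6*g + 8) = g*(g - 4)*(g - 2)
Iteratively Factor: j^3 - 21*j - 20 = (j - 5)*(j^2 + 5*j + 4) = (j - 5)*(j + 4)*(j + 1)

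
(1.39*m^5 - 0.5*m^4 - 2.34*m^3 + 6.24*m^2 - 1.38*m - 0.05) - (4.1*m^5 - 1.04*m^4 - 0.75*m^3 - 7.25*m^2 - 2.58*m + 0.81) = -2.71*m^5 + 0.54*m^4 - 1.59*m^3 + 13.49*m^2 + 1.2*m - 0.86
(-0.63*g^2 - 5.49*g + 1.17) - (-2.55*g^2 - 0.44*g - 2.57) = 1.92*g^2 - 5.05*g + 3.74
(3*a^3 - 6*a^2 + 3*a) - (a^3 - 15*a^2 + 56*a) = 2*a^3 + 9*a^2 - 53*a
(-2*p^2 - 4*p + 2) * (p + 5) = -2*p^3 - 14*p^2 - 18*p + 10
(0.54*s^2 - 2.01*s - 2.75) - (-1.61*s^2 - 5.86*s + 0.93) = 2.15*s^2 + 3.85*s - 3.68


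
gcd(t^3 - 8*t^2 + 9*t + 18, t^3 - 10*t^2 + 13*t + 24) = t^2 - 2*t - 3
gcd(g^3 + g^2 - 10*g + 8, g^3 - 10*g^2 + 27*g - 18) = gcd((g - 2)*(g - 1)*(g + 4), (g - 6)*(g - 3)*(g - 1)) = g - 1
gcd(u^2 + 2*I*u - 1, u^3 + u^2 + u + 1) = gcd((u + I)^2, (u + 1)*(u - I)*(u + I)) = u + I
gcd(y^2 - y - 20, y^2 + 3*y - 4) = y + 4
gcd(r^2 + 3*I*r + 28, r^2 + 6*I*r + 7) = r + 7*I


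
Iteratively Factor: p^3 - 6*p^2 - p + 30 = (p - 3)*(p^2 - 3*p - 10) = (p - 5)*(p - 3)*(p + 2)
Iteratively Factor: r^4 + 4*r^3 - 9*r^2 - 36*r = (r - 3)*(r^3 + 7*r^2 + 12*r) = r*(r - 3)*(r^2 + 7*r + 12) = r*(r - 3)*(r + 3)*(r + 4)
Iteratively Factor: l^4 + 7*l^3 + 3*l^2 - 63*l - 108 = (l - 3)*(l^3 + 10*l^2 + 33*l + 36) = (l - 3)*(l + 3)*(l^2 + 7*l + 12) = (l - 3)*(l + 3)^2*(l + 4)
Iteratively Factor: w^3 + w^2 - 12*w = (w)*(w^2 + w - 12) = w*(w + 4)*(w - 3)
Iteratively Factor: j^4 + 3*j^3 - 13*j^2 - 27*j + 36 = (j + 3)*(j^3 - 13*j + 12) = (j + 3)*(j + 4)*(j^2 - 4*j + 3) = (j - 1)*(j + 3)*(j + 4)*(j - 3)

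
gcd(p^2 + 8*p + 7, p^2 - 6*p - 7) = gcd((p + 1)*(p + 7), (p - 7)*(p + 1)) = p + 1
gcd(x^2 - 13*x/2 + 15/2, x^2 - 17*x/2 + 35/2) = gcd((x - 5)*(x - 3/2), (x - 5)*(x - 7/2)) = x - 5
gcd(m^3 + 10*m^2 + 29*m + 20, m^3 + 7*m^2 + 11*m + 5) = m^2 + 6*m + 5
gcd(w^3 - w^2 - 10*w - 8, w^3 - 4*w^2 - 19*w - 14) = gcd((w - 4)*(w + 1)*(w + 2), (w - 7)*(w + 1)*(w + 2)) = w^2 + 3*w + 2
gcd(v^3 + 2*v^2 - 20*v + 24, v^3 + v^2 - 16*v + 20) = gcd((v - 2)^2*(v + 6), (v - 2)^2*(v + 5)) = v^2 - 4*v + 4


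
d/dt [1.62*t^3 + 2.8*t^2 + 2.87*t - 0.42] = 4.86*t^2 + 5.6*t + 2.87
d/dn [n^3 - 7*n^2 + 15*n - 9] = 3*n^2 - 14*n + 15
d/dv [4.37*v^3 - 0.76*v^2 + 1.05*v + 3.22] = 13.11*v^2 - 1.52*v + 1.05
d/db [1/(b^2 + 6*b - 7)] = 2*(-b - 3)/(b^2 + 6*b - 7)^2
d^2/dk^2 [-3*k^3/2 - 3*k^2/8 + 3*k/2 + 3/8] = -9*k - 3/4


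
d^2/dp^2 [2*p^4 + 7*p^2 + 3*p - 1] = 24*p^2 + 14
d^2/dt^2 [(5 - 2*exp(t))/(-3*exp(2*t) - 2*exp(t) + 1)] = (18*exp(4*t) - 192*exp(3*t) - 54*exp(2*t) - 76*exp(t) - 8)*exp(t)/(27*exp(6*t) + 54*exp(5*t) + 9*exp(4*t) - 28*exp(3*t) - 3*exp(2*t) + 6*exp(t) - 1)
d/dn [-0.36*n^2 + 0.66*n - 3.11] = 0.66 - 0.72*n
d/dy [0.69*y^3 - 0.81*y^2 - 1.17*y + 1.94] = 2.07*y^2 - 1.62*y - 1.17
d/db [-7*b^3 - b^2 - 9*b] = -21*b^2 - 2*b - 9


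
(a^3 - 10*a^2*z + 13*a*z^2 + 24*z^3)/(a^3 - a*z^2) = (-a^2 + 11*a*z - 24*z^2)/(a*(-a + z))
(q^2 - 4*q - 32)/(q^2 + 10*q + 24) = (q - 8)/(q + 6)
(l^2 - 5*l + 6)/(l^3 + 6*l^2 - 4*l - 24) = (l - 3)/(l^2 + 8*l + 12)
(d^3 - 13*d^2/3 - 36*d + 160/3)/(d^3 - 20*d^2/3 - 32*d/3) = (3*d^2 + 11*d - 20)/(d*(3*d + 4))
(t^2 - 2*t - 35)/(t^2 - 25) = (t - 7)/(t - 5)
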